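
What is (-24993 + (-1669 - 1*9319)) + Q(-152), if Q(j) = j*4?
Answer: -36589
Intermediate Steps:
Q(j) = 4*j
(-24993 + (-1669 - 1*9319)) + Q(-152) = (-24993 + (-1669 - 1*9319)) + 4*(-152) = (-24993 + (-1669 - 9319)) - 608 = (-24993 - 10988) - 608 = -35981 - 608 = -36589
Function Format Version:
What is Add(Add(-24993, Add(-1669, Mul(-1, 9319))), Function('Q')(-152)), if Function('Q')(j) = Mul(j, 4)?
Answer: -36589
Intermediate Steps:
Function('Q')(j) = Mul(4, j)
Add(Add(-24993, Add(-1669, Mul(-1, 9319))), Function('Q')(-152)) = Add(Add(-24993, Add(-1669, Mul(-1, 9319))), Mul(4, -152)) = Add(Add(-24993, Add(-1669, -9319)), -608) = Add(Add(-24993, -10988), -608) = Add(-35981, -608) = -36589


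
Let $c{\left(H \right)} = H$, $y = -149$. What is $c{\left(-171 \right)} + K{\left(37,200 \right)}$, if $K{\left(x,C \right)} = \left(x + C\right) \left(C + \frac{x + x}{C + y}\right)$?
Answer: $\frac{808739}{17} \approx 47573.0$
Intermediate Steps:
$K{\left(x,C \right)} = \left(C + x\right) \left(C + \frac{2 x}{-149 + C}\right)$ ($K{\left(x,C \right)} = \left(x + C\right) \left(C + \frac{x + x}{C - 149}\right) = \left(C + x\right) \left(C + \frac{2 x}{-149 + C}\right)$)
$c{\left(-171 \right)} + K{\left(37,200 \right)} = -171 + \frac{200^{3} - 149 \cdot 200^{2} + 2 \cdot 37^{2} + 37 \cdot 200^{2} - 29400 \cdot 37}{-149 + 200} = -171 + \frac{8000000 - 5960000 + 2 \cdot 1369 + 37 \cdot 40000 - 1087800}{51} = -171 + \frac{8000000 - 5960000 + 2738 + 1480000 - 1087800}{51} = -171 + \frac{1}{51} \cdot 2434938 = -171 + \frac{811646}{17} = \frac{808739}{17}$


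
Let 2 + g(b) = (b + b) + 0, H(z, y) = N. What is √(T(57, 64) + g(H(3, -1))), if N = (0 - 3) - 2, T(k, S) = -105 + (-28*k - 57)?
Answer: I*√1770 ≈ 42.071*I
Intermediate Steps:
T(k, S) = -162 - 28*k (T(k, S) = -105 + (-57 - 28*k) = -162 - 28*k)
N = -5 (N = -3 - 2 = -5)
H(z, y) = -5
g(b) = -2 + 2*b (g(b) = -2 + ((b + b) + 0) = -2 + (2*b + 0) = -2 + 2*b)
√(T(57, 64) + g(H(3, -1))) = √((-162 - 28*57) + (-2 + 2*(-5))) = √((-162 - 1596) + (-2 - 10)) = √(-1758 - 12) = √(-1770) = I*√1770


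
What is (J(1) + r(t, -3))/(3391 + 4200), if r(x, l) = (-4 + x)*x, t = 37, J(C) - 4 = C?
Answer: 1226/7591 ≈ 0.16151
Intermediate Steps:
J(C) = 4 + C
r(x, l) = x*(-4 + x)
(J(1) + r(t, -3))/(3391 + 4200) = ((4 + 1) + 37*(-4 + 37))/(3391 + 4200) = (5 + 37*33)/7591 = (5 + 1221)*(1/7591) = 1226*(1/7591) = 1226/7591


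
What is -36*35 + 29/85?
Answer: -107071/85 ≈ -1259.7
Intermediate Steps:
-36*35 + 29/85 = -1260 + 29*(1/85) = -1260 + 29/85 = -107071/85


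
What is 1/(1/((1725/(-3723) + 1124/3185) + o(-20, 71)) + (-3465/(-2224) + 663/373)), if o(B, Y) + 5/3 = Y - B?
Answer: 877652168288464/2937230941562559 ≈ 0.29880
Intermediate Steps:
o(B, Y) = -5/3 + Y - B (o(B, Y) = -5/3 + (Y - B) = -5/3 + Y - B)
1/(1/((1725/(-3723) + 1124/3185) + o(-20, 71)) + (-3465/(-2224) + 663/373)) = 1/(1/((1725/(-3723) + 1124/3185) + (-5/3 + 71 - 1*(-20))) + (-3465/(-2224) + 663/373)) = 1/(1/((1725*(-1/3723) + 1124*(1/3185)) + (-5/3 + 71 + 20)) + (-3465*(-1/2224) + 663*(1/373))) = 1/(1/((-575/1241 + 1124/3185) + 268/3) + (3465/2224 + 663/373)) = 1/(1/(-436491/3952585 + 268/3) + 2766957/829552) = 1/(1/(1057983307/11857755) + 2766957/829552) = 1/(11857755/1057983307 + 2766957/829552) = 1/(2937230941562559/877652168288464) = 877652168288464/2937230941562559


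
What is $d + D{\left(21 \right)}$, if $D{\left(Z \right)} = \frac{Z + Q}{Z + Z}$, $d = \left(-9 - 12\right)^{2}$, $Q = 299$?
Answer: $\frac{9421}{21} \approx 448.62$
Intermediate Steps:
$d = 441$ ($d = \left(-21\right)^{2} = 441$)
$D{\left(Z \right)} = \frac{299 + Z}{2 Z}$ ($D{\left(Z \right)} = \frac{Z + 299}{Z + Z} = \frac{299 + Z}{2 Z}$)
$d + D{\left(21 \right)} = 441 + \frac{299 + 21}{2 \cdot 21} = 441 + \frac{1}{2} \cdot \frac{1}{21} \cdot 320 = 441 + \frac{160}{21} = \frac{9421}{21}$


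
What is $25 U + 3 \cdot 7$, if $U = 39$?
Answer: $996$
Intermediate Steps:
$25 U + 3 \cdot 7 = 25 \cdot 39 + 3 \cdot 7 = 975 + 21 = 996$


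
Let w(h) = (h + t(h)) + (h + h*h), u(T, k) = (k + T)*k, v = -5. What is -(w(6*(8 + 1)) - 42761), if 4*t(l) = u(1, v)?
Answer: 39732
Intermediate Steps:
u(T, k) = k*(T + k) (u(T, k) = (T + k)*k = k*(T + k))
t(l) = 5 (t(l) = (-5*(1 - 5))/4 = (-5*(-4))/4 = (1/4)*20 = 5)
w(h) = 5 + h**2 + 2*h (w(h) = (h + 5) + (h + h*h) = (5 + h) + (h + h**2) = 5 + h**2 + 2*h)
-(w(6*(8 + 1)) - 42761) = -((5 + (6*(8 + 1))**2 + 2*(6*(8 + 1))) - 42761) = -((5 + (6*9)**2 + 2*(6*9)) - 42761) = -((5 + 54**2 + 2*54) - 42761) = -((5 + 2916 + 108) - 42761) = -(3029 - 42761) = -1*(-39732) = 39732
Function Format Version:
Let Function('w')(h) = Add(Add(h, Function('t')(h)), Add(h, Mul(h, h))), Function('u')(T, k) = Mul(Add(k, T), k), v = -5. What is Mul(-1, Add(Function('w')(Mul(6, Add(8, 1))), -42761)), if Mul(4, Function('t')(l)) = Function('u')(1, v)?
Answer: 39732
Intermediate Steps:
Function('u')(T, k) = Mul(k, Add(T, k)) (Function('u')(T, k) = Mul(Add(T, k), k) = Mul(k, Add(T, k)))
Function('t')(l) = 5 (Function('t')(l) = Mul(Rational(1, 4), Mul(-5, Add(1, -5))) = Mul(Rational(1, 4), Mul(-5, -4)) = Mul(Rational(1, 4), 20) = 5)
Function('w')(h) = Add(5, Pow(h, 2), Mul(2, h)) (Function('w')(h) = Add(Add(h, 5), Add(h, Mul(h, h))) = Add(Add(5, h), Add(h, Pow(h, 2))) = Add(5, Pow(h, 2), Mul(2, h)))
Mul(-1, Add(Function('w')(Mul(6, Add(8, 1))), -42761)) = Mul(-1, Add(Add(5, Pow(Mul(6, Add(8, 1)), 2), Mul(2, Mul(6, Add(8, 1)))), -42761)) = Mul(-1, Add(Add(5, Pow(Mul(6, 9), 2), Mul(2, Mul(6, 9))), -42761)) = Mul(-1, Add(Add(5, Pow(54, 2), Mul(2, 54)), -42761)) = Mul(-1, Add(Add(5, 2916, 108), -42761)) = Mul(-1, Add(3029, -42761)) = Mul(-1, -39732) = 39732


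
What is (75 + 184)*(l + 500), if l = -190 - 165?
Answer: 37555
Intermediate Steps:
l = -355
(75 + 184)*(l + 500) = (75 + 184)*(-355 + 500) = 259*145 = 37555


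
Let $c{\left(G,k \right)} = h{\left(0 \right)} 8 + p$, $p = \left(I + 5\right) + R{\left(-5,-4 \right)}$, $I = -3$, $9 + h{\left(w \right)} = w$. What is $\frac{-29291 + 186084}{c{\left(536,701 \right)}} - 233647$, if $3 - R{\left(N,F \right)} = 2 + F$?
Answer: $- \frac{1180296}{5} \approx -2.3606 \cdot 10^{5}$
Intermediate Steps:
$h{\left(w \right)} = -9 + w$
$R{\left(N,F \right)} = 1 - F$ ($R{\left(N,F \right)} = 3 - \left(2 + F\right) = 1 - F$)
$p = 7$ ($p = \left(-3 + 5\right) + \left(1 - -4\right) = 2 + \left(1 + 4\right) = 2 + 5 = 7$)
$c{\left(G,k \right)} = -65$ ($c{\left(G,k \right)} = \left(-9 + 0\right) 8 + 7 = \left(-9\right) 8 + 7 = -72 + 7 = -65$)
$\frac{-29291 + 186084}{c{\left(536,701 \right)}} - 233647 = \frac{-29291 + 186084}{-65} - 233647 = 156793 \left(- \frac{1}{65}\right) - 233647 = - \frac{12061}{5} - 233647 = - \frac{1180296}{5}$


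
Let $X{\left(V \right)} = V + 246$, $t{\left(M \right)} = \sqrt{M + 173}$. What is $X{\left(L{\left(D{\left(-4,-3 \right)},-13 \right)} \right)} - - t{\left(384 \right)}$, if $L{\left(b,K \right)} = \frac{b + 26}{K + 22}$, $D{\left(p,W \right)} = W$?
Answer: $\frac{2237}{9} + \sqrt{557} \approx 272.16$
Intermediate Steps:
$L{\left(b,K \right)} = \frac{26 + b}{22 + K}$
$t{\left(M \right)} = \sqrt{173 + M}$
$X{\left(V \right)} = 246 + V$
$X{\left(L{\left(D{\left(-4,-3 \right)},-13 \right)} \right)} - - t{\left(384 \right)} = \left(246 + \frac{26 - 3}{22 - 13}\right) - - \sqrt{173 + 384} = \left(246 + \frac{1}{9} \cdot 23\right) - - \sqrt{557} = \left(246 + \frac{1}{9} \cdot 23\right) + \sqrt{557} = \left(246 + \frac{23}{9}\right) + \sqrt{557} = \frac{2237}{9} + \sqrt{557}$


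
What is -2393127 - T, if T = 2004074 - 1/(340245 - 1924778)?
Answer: -6967510092134/1584533 ≈ -4.3972e+6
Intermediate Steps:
T = 3175521387443/1584533 (T = 2004074 - 1/(-1584533) = 2004074 - 1*(-1/1584533) = 2004074 + 1/1584533 = 3175521387443/1584533 ≈ 2.0041e+6)
-2393127 - T = -2393127 - 1*3175521387443/1584533 = -2393127 - 3175521387443/1584533 = -6967510092134/1584533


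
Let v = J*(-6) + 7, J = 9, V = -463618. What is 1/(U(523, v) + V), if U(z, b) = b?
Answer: -1/463665 ≈ -2.1567e-6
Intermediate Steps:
v = -47 (v = 9*(-6) + 7 = -54 + 7 = -47)
1/(U(523, v) + V) = 1/(-47 - 463618) = 1/(-463665) = -1/463665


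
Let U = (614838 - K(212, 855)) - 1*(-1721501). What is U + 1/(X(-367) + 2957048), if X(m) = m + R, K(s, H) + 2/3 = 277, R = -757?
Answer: 6905223701905/2955924 ≈ 2.3361e+6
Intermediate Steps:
K(s, H) = 829/3 (K(s, H) = -⅔ + 277 = 829/3)
X(m) = -757 + m (X(m) = m - 757 = -757 + m)
U = 7008188/3 (U = (614838 - 1*829/3) - 1*(-1721501) = (614838 - 829/3) + 1721501 = 1843685/3 + 1721501 = 7008188/3 ≈ 2.3361e+6)
U + 1/(X(-367) + 2957048) = 7008188/3 + 1/((-757 - 367) + 2957048) = 7008188/3 + 1/(-1124 + 2957048) = 7008188/3 + 1/2955924 = 6905223701905/2955924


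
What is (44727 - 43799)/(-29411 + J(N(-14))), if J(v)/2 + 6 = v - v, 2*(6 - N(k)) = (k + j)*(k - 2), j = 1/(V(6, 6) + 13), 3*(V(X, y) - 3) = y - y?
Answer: -928/29423 ≈ -0.031540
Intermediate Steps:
V(X, y) = 3 (V(X, y) = 3 + (y - y)/3 = 3 + (1/3)*0 = 3 + 0 = 3)
j = 1/16 (j = 1/(3 + 13) = 1/16 ≈ 0.062500)
N(k) = 6 - (-2 + k)*(1/16 + k)/2 (N(k) = 6 - (k + 1/16)*(k - 2)/2 = 6 - (1/16 + k)*(-2 + k)/2 = 6 - (-2 + k)*(1/16 + k)/2)
J(v) = -12 (J(v) = -12 + 2*(v - v) = -12 + 2*0 = -12 + 0 = -12)
(44727 - 43799)/(-29411 + J(N(-14))) = (44727 - 43799)/(-29411 - 12) = 928/(-29423) = 928*(-1/29423) = -928/29423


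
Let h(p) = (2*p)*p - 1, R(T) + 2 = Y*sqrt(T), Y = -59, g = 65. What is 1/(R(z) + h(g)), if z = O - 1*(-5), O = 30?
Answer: 8447/71229974 + 59*sqrt(35)/71229974 ≈ 0.00012349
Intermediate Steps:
z = 35 (z = 30 - 1*(-5) = 30 + 5 = 35)
R(T) = -2 - 59*sqrt(T)
h(p) = -1 + 2*p**2 (h(p) = 2*p**2 - 1 = -1 + 2*p**2)
1/(R(z) + h(g)) = 1/((-2 - 59*sqrt(35)) + (-1 + 2*65**2)) = 1/((-2 - 59*sqrt(35)) + (-1 + 2*4225)) = 1/((-2 - 59*sqrt(35)) + (-1 + 8450)) = 1/((-2 - 59*sqrt(35)) + 8449) = 1/(8447 - 59*sqrt(35))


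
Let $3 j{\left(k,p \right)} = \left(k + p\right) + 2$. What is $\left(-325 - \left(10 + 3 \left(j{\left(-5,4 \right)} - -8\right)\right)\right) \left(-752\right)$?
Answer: $270720$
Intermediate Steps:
$j{\left(k,p \right)} = \frac{2}{3} + \frac{k}{3} + \frac{p}{3}$ ($j{\left(k,p \right)} = \frac{\left(k + p\right) + 2}{3} = \frac{2 + k + p}{3} = \frac{2}{3} + \frac{k}{3} + \frac{p}{3}$)
$\left(-325 - \left(10 + 3 \left(j{\left(-5,4 \right)} - -8\right)\right)\right) \left(-752\right) = \left(-325 - \left(10 + 3 \left(\left(\frac{2}{3} + \frac{1}{3} \left(-5\right) + \frac{1}{3} \cdot 4\right) - -8\right)\right)\right) \left(-752\right) = \left(-325 - \left(10 + 3 \left(\left(\frac{2}{3} - \frac{5}{3} + \frac{4}{3}\right) + 8\right)\right)\right) \left(-752\right) = \left(-325 - \left(10 + 3 \left(\frac{1}{3} + 8\right)\right)\right) \left(-752\right) = \left(-325 - 35\right) \left(-752\right) = \left(-360\right) \left(-752\right) = 270720$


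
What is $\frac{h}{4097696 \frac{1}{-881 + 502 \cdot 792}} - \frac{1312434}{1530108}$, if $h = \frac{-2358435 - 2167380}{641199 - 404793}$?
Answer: $- \frac{37208736828435093}{13724500928080576} \approx -2.7111$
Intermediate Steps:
$h = - \frac{1508605}{78802}$ ($h = - \frac{4525815}{236406} = \left(-4525815\right) \frac{1}{236406} = - \frac{1508605}{78802} \approx -19.144$)
$\frac{h}{4097696 \frac{1}{-881 + 502 \cdot 792}} - \frac{1312434}{1530108} = - \frac{1508605}{78802 \frac{4097696}{-881 + 502 \cdot 792}} - \frac{1312434}{1530108} = - \frac{1508605}{78802 \frac{4097696}{-881 + 397584}} - \frac{72913}{85006} = - \frac{1508605}{78802 \cdot \frac{4097696}{396703}} - \frac{72913}{85006} = \left(- \frac{1508605}{78802}\right) \frac{396703}{4097696} - \frac{72913}{85006} = - \frac{598468129315}{322906640192} - \frac{72913}{85006} = - \frac{37208736828435093}{13724500928080576}$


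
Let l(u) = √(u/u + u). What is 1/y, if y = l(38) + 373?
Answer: 373/139090 - √39/139090 ≈ 0.0026368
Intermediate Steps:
l(u) = √(1 + u)
y = 373 + √39 (y = √(1 + 38) + 373 = √39 + 373 = 373 + √39 ≈ 379.25)
1/y = 1/(373 + √39)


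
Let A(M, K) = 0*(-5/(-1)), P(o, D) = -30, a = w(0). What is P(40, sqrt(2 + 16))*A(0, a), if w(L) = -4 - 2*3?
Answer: 0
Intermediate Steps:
w(L) = -10 (w(L) = -4 - 6 = -10)
a = -10
A(M, K) = 0 (A(M, K) = 0*(-5*(-1)) = 0*5 = 0)
P(40, sqrt(2 + 16))*A(0, a) = -30*0 = 0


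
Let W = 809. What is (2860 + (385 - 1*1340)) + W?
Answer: 2714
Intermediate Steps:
(2860 + (385 - 1*1340)) + W = (2860 + (385 - 1*1340)) + 809 = (2860 + (385 - 1340)) + 809 = (2860 - 955) + 809 = 1905 + 809 = 2714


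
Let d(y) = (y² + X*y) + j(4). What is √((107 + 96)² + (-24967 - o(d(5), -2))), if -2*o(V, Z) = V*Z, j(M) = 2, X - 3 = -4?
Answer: 2*√4055 ≈ 127.36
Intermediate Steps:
X = -1 (X = 3 - 4 = -1)
d(y) = 2 + y² - y (d(y) = (y² - y) + 2 = 2 + y² - y)
o(V, Z) = -V*Z/2
√((107 + 96)² + (-24967 - o(d(5), -2))) = √((107 + 96)² + (-24967 - (-1)*(2 + 5² - 1*5)*(-2)/2)) = √(203² + (-24967 - (-1)*(2 + 25 - 5)*(-2)/2)) = √(41209 + (-24967 - (-1)*22*(-2)/2)) = √(41209 + (-24967 - 1*22)) = √(41209 + (-24967 - 22)) = √(41209 - 24989) = √16220 = 2*√4055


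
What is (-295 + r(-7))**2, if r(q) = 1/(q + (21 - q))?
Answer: 38365636/441 ≈ 86997.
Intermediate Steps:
r(q) = 1/21
(-295 + r(-7))**2 = (-295 + 1/21)**2 = (-6194/21)**2 = 38365636/441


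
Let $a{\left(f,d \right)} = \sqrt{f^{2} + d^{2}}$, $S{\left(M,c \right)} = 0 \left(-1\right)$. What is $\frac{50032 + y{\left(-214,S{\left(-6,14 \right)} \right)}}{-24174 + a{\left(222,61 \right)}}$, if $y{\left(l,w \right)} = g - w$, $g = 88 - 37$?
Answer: $- \frac{1210706442}{584329271} - \frac{50083 \sqrt{53005}}{584329271} \approx -2.0917$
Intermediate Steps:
$g = 51$ ($g = 88 - 37 = 51$)
$S{\left(M,c \right)} = 0$
$a{\left(f,d \right)} = \sqrt{d^{2} + f^{2}}$
$y{\left(l,w \right)} = 51 - w$
$\frac{50032 + y{\left(-214,S{\left(-6,14 \right)} \right)}}{-24174 + a{\left(222,61 \right)}} = \frac{50032 + \left(51 - 0\right)}{-24174 + \sqrt{61^{2} + 222^{2}}} = \frac{50032 + \left(51 + 0\right)}{-24174 + \sqrt{3721 + 49284}} = \frac{50032 + 51}{-24174 + \sqrt{53005}} = \frac{50083}{-24174 + \sqrt{53005}}$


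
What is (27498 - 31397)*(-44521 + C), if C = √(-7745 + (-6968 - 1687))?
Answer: 173587379 - 77980*I*√41 ≈ 1.7359e+8 - 4.9932e+5*I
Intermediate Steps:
C = 20*I*√41 (C = √(-7745 - 8655) = √(-16400) = 20*I*√41 ≈ 128.06*I)
(27498 - 31397)*(-44521 + C) = (27498 - 31397)*(-44521 + 20*I*√41) = -3899*(-44521 + 20*I*√41) = 173587379 - 77980*I*√41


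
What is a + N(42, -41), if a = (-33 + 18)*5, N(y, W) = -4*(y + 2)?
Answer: -251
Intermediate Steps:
N(y, W) = -8 - 4*y (N(y, W) = -4*(2 + y) = -8 - 4*y)
a = -75 (a = -15*5 = -75)
a + N(42, -41) = -75 + (-8 - 4*42) = -75 + (-8 - 168) = -75 - 176 = -251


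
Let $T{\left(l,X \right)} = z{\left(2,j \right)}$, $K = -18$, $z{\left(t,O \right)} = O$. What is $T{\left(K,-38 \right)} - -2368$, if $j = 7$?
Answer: $2375$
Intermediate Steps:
$T{\left(l,X \right)} = 7$
$T{\left(K,-38 \right)} - -2368 = 7 - -2368 = 7 + 2368 = 2375$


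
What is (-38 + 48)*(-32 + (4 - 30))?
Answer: -580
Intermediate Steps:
(-38 + 48)*(-32 + (4 - 30)) = 10*(-32 - 26) = 10*(-58) = -580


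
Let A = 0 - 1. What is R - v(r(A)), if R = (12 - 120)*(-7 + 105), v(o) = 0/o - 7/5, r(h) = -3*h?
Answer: -52913/5 ≈ -10583.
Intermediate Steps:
A = -1
v(o) = -7/5 (v(o) = 0 - 7*1/5 = 0 - 7/5 = -7/5)
R = -10584 (R = -108*98 = -10584)
R - v(r(A)) = -10584 - 1*(-7/5) = -10584 + 7/5 = -52913/5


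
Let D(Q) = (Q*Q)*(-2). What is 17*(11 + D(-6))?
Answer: -1037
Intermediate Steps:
D(Q) = -2*Q**2 (D(Q) = Q**2*(-2) = -2*Q**2)
17*(11 + D(-6)) = 17*(11 - 2*(-6)**2) = 17*(11 - 2*36) = 17*(11 - 72) = 17*(-61) = -1037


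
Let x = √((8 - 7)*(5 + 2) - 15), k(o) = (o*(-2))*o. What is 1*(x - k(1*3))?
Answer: 18 + 2*I*√2 ≈ 18.0 + 2.8284*I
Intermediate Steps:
k(o) = -2*o² (k(o) = (-2*o)*o = -2*o²)
x = 2*I*√2 (x = √(1*7 - 15) = √(7 - 15) = √(-8) = 2*I*√2 ≈ 2.8284*I)
1*(x - k(1*3)) = 1*(2*I*√2 - (-2)*(1*3)²) = 1*(2*I*√2 - (-2)*3²) = 1*(2*I*√2 - (-2)*9) = 1*(2*I*√2 - 1*(-18)) = 1*(2*I*√2 + 18) = 1*(18 + 2*I*√2) = 18 + 2*I*√2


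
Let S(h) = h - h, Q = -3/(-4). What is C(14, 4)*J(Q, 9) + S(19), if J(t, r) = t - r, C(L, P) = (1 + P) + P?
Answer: -297/4 ≈ -74.250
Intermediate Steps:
Q = ¾ (Q = -3*(-¼) = ¾ ≈ 0.75000)
C(L, P) = 1 + 2*P
S(h) = 0
C(14, 4)*J(Q, 9) + S(19) = (1 + 2*4)*(¾ - 1*9) + 0 = (1 + 8)*(¾ - 9) + 0 = 9*(-33/4) + 0 = -297/4 + 0 = -297/4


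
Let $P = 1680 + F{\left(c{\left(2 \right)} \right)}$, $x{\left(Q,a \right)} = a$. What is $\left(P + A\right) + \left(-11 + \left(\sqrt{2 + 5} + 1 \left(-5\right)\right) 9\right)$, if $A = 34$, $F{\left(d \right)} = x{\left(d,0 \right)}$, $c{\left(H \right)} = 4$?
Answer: $1658 + 9 \sqrt{7} \approx 1681.8$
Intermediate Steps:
$F{\left(d \right)} = 0$
$P = 1680$ ($P = 1680 + 0 = 1680$)
$\left(P + A\right) + \left(-11 + \left(\sqrt{2 + 5} + 1 \left(-5\right)\right) 9\right) = \left(1680 + 34\right) + \left(-11 + \left(\sqrt{2 + 5} + 1 \left(-5\right)\right) 9\right) = 1714 + \left(-11 + \left(\sqrt{7} - 5\right) 9\right) = 1714 + \left(-11 + \left(-5 + \sqrt{7}\right) 9\right) = 1714 - \left(56 - 9 \sqrt{7}\right) = 1658 + 9 \sqrt{7}$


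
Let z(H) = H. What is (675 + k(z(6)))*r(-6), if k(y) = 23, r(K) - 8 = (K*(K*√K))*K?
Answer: 5584 - 150768*I*√6 ≈ 5584.0 - 3.693e+5*I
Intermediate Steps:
r(K) = 8 + K^(7/2) (r(K) = 8 + (K*(K*√K))*K = 8 + (K*K^(3/2))*K = 8 + K^(5/2)*K = 8 + K^(7/2))
(675 + k(z(6)))*r(-6) = (675 + 23)*(8 + (-6)^(7/2)) = 698*(8 - 216*I*√6) = 5584 - 150768*I*√6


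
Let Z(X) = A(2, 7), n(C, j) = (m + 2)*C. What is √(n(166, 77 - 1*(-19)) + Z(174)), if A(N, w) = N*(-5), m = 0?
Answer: √322 ≈ 17.944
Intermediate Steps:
A(N, w) = -5*N
n(C, j) = 2*C (n(C, j) = (0 + 2)*C = 2*C)
Z(X) = -10 (Z(X) = -5*2 = -10)
√(n(166, 77 - 1*(-19)) + Z(174)) = √(2*166 - 10) = √(332 - 10) = √322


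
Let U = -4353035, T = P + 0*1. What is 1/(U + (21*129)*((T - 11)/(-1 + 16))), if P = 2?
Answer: -5/21773302 ≈ -2.2964e-7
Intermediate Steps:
T = 2 (T = 2 + 0*1 = 2 + 0 = 2)
1/(U + (21*129)*((T - 11)/(-1 + 16))) = 1/(-4353035 + (21*129)*((2 - 11)/(-1 + 16))) = 1/(-4353035 + 2709*(-9/15)) = 1/(-4353035 + 2709*(-9*1/15)) = 1/(-4353035 + 2709*(-3/5)) = 1/(-4353035 - 8127/5) = 1/(-21773302/5) = -5/21773302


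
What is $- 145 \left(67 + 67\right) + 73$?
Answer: $-19357$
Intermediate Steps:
$- 145 \left(67 + 67\right) + 73 = \left(-145\right) 134 + 73 = -19430 + 73 = -19357$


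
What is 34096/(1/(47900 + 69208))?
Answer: 3992914368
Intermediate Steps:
34096/(1/(47900 + 69208)) = 34096/(1/117108) = 34096*117108 = 3992914368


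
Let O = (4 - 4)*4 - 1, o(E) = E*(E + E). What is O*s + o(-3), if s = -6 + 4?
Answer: 20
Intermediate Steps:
o(E) = 2*E² (o(E) = E*(2*E) = 2*E²)
O = -1 (O = 0*4 - 1 = 0 - 1 = -1)
s = -2
O*s + o(-3) = -1*(-2) + 2*(-3)² = 2 + 2*9 = 2 + 18 = 20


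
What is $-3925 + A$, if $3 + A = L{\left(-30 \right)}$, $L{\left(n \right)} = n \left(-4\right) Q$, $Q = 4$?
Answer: $-3448$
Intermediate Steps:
$L{\left(n \right)} = - 16 n$ ($L{\left(n \right)} = n \left(-4\right) 4 = - 4 n 4 = - 16 n$)
$A = 477$ ($A = -3 - -480 = -3 + 480 = 477$)
$-3925 + A = -3925 + 477 = -3448$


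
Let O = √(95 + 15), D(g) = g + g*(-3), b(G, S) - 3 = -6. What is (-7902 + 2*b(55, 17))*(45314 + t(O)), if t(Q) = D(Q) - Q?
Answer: -358343112 + 23724*√110 ≈ -3.5809e+8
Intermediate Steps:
b(G, S) = -3 (b(G, S) = 3 - 6 = -3)
D(g) = -2*g (D(g) = g - 3*g = -2*g)
O = √110 ≈ 10.488
t(Q) = -3*Q (t(Q) = -2*Q - Q = -3*Q)
(-7902 + 2*b(55, 17))*(45314 + t(O)) = (-7902 + 2*(-3))*(45314 - 3*√110) = (-7902 - 6)*(45314 - 3*√110) = -7908*(45314 - 3*√110) = -358343112 + 23724*√110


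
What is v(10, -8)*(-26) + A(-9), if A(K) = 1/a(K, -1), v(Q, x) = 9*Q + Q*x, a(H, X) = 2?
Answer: -519/2 ≈ -259.50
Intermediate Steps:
A(K) = ½ (A(K) = 1/2 = ½)
v(10, -8)*(-26) + A(-9) = (10*(9 - 8))*(-26) + ½ = (10*1)*(-26) + ½ = 10*(-26) + ½ = -260 + ½ = -519/2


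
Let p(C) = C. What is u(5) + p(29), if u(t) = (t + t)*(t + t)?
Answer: 129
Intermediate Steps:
u(t) = 4*t**2 (u(t) = (2*t)*(2*t) = 4*t**2)
u(5) + p(29) = 4*5**2 + 29 = 4*25 + 29 = 100 + 29 = 129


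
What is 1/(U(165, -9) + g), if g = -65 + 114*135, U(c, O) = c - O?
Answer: 1/15499 ≈ 6.4520e-5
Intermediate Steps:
g = 15325 (g = -65 + 15390 = 15325)
1/(U(165, -9) + g) = 1/((165 - 1*(-9)) + 15325) = 1/((165 + 9) + 15325) = 1/(174 + 15325) = 1/15499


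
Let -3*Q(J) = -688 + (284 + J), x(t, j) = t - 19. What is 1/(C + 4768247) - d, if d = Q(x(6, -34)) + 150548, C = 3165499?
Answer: -1195512383501/7933746 ≈ -1.5069e+5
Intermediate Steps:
x(t, j) = -19 + t
Q(J) = 404/3 - J/3 (Q(J) = -(-688 + (284 + J))/3 = -(-404 + J)/3 = 404/3 - J/3)
d = 150687 (d = (404/3 - (-19 + 6)/3) + 150548 = (404/3 - 1/3*(-13)) + 150548 = (404/3 + 13/3) + 150548 = 139 + 150548 = 150687)
1/(C + 4768247) - d = 1/(3165499 + 4768247) - 1*150687 = 1/7933746 - 150687 = -1195512383501/7933746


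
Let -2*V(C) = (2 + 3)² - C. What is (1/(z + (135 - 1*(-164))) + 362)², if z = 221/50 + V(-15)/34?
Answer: 8682919415009856/66258363649 ≈ 1.3105e+5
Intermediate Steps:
V(C) = -25/2 + C/2 (V(C) = -((2 + 3)² - C)/2 = -(5² - C)/2 = -(25 - C)/2 = -25/2 + C/2)
z = 3257/850 (z = 221/50 + (-25/2 + (½)*(-15))/34 = 221*(1/50) + (-25/2 - 15/2)*(1/34) = 221/50 - 20*1/34 = 221/50 - 10/17 = 3257/850 ≈ 3.8318)
(1/(z + (135 - 1*(-164))) + 362)² = (1/(3257/850 + (135 - 1*(-164))) + 362)² = (1/(3257/850 + (135 + 164)) + 362)² = (1/(3257/850 + 299) + 362)² = (1/(257407/850) + 362)² = (850/257407 + 362)² = (93182184/257407)² = 8682919415009856/66258363649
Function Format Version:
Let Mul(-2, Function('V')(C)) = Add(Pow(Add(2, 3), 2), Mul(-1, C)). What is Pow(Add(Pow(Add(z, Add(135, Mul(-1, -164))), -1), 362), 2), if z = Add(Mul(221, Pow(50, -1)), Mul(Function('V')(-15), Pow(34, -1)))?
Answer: Rational(8682919415009856, 66258363649) ≈ 1.3105e+5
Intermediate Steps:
Function('V')(C) = Add(Rational(-25, 2), Mul(Rational(1, 2), C)) (Function('V')(C) = Mul(Rational(-1, 2), Add(Pow(Add(2, 3), 2), Mul(-1, C))) = Mul(Rational(-1, 2), Add(Pow(5, 2), Mul(-1, C))) = Mul(Rational(-1, 2), Add(25, Mul(-1, C))) = Add(Rational(-25, 2), Mul(Rational(1, 2), C)))
z = Rational(3257, 850) (z = Add(Mul(221, Pow(50, -1)), Mul(Add(Rational(-25, 2), Mul(Rational(1, 2), -15)), Pow(34, -1))) = Add(Mul(221, Rational(1, 50)), Mul(Add(Rational(-25, 2), Rational(-15, 2)), Rational(1, 34))) = Add(Rational(221, 50), Mul(-20, Rational(1, 34))) = Add(Rational(221, 50), Rational(-10, 17)) = Rational(3257, 850) ≈ 3.8318)
Pow(Add(Pow(Add(z, Add(135, Mul(-1, -164))), -1), 362), 2) = Pow(Add(Pow(Add(Rational(3257, 850), Add(135, Mul(-1, -164))), -1), 362), 2) = Pow(Add(Pow(Add(Rational(3257, 850), Add(135, 164)), -1), 362), 2) = Pow(Add(Pow(Add(Rational(3257, 850), 299), -1), 362), 2) = Pow(Add(Pow(Rational(257407, 850), -1), 362), 2) = Pow(Add(Rational(850, 257407), 362), 2) = Pow(Rational(93182184, 257407), 2) = Rational(8682919415009856, 66258363649)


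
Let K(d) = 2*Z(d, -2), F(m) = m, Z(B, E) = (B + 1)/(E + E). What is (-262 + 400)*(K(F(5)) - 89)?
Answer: -12696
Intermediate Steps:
Z(B, E) = (1 + B)/(2*E) (Z(B, E) = (1 + B)/((2*E)) = (1 + B)*(1/(2*E)) = (1 + B)/(2*E))
K(d) = -½ - d/2 (K(d) = 2*((½)*(1 + d)/(-2)) = 2*((½)*(-½)*(1 + d)) = 2*(-¼ - d/4) = -½ - d/2)
(-262 + 400)*(K(F(5)) - 89) = (-262 + 400)*((-½ - ½*5) - 89) = 138*((-½ - 5/2) - 89) = 138*(-3 - 89) = 138*(-92) = -12696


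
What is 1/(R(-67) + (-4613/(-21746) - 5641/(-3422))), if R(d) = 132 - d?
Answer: 18603703/3736750615 ≈ 0.0049786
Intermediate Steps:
1/(R(-67) + (-4613/(-21746) - 5641/(-3422))) = 1/((132 - 1*(-67)) + (-4613/(-21746) - 5641/(-3422))) = 1/((132 + 67) + (-4613*(-1/21746) - 5641*(-1/3422))) = 1/(199 + (4613/21746 + 5641/3422)) = 1/(199 + 34613718/18603703) = 1/(3736750615/18603703) = 18603703/3736750615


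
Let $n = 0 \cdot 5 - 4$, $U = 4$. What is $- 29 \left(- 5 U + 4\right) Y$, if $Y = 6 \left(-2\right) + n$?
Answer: $-7424$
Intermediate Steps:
$n = -4$ ($n = 0 - 4 = -4$)
$Y = -16$ ($Y = 6 \left(-2\right) - 4 = -12 - 4 = -16$)
$- 29 \left(- 5 U + 4\right) Y = - 29 \left(\left(-5\right) 4 + 4\right) \left(-16\right) = - 29 \left(-20 + 4\right) \left(-16\right) = \left(-29\right) \left(-16\right) \left(-16\right) = 464 \left(-16\right) = -7424$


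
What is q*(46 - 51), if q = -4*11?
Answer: 220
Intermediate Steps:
q = -44 (q = -1*44 = -44)
q*(46 - 51) = -44*(46 - 51) = -44*(-5) = 220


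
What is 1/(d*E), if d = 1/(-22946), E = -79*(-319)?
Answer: -2086/2291 ≈ -0.91052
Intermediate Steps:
E = 25201
d = -1/22946 ≈ -4.3581e-5
1/(d*E) = 1/(-1/22946*25201) = -22946*1/25201 = -2086/2291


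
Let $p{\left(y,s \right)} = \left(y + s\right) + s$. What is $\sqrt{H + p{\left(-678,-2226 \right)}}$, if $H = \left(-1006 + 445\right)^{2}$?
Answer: $3 \sqrt{34399} \approx 556.41$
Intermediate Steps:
$p{\left(y,s \right)} = y + 2 s$ ($p{\left(y,s \right)} = \left(s + y\right) + s = y + 2 s$)
$H = 314721$ ($H = \left(-561\right)^{2} = 314721$)
$\sqrt{H + p{\left(-678,-2226 \right)}} = \sqrt{314721 + \left(-678 + 2 \left(-2226\right)\right)} = \sqrt{314721 - 5130} = \sqrt{309591} = 3 \sqrt{34399}$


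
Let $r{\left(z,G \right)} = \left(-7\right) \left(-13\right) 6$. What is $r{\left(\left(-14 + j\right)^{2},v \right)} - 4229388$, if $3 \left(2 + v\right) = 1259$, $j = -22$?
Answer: $-4228842$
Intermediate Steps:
$v = \frac{1253}{3}$ ($v = -2 + \frac{1}{3} \cdot 1259 = -2 + \frac{1259}{3} = \frac{1253}{3} \approx 417.67$)
$r{\left(z,G \right)} = 546$ ($r{\left(z,G \right)} = 91 \cdot 6 = 546$)
$r{\left(\left(-14 + j\right)^{2},v \right)} - 4229388 = 546 - 4229388 = -4228842$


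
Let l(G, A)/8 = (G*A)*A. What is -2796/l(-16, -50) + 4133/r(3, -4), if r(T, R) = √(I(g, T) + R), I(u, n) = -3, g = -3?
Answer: 699/80000 - 4133*I*√7/7 ≈ 0.0087375 - 1562.1*I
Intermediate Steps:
l(G, A) = 8*G*A² (l(G, A) = 8*((G*A)*A) = 8*((A*G)*A) = 8*(G*A²) = 8*G*A²)
r(T, R) = √(-3 + R)
-2796/l(-16, -50) + 4133/r(3, -4) = -2796/(8*(-16)*(-50)²) + 4133/(√(-3 - 4)) = -2796/(8*(-16)*2500) + 4133/(√(-7)) = -2796/(-320000) + 4133/((I*√7)) = -2796*(-1/320000) + 4133*(-I*√7/7) = 699/80000 - 4133*I*√7/7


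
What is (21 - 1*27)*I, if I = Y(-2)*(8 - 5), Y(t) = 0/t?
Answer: 0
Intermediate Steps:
Y(t) = 0
I = 0 (I = 0*(8 - 5) = 0*3 = 0)
(21 - 1*27)*I = (21 - 1*27)*0 = (21 - 27)*0 = -6*0 = 0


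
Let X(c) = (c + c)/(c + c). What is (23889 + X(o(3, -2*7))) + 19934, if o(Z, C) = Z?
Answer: 43824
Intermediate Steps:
X(c) = 1 (X(c) = (2*c)/((2*c)) = (2*c)*(1/(2*c)) = 1)
(23889 + X(o(3, -2*7))) + 19934 = (23889 + 1) + 19934 = 23890 + 19934 = 43824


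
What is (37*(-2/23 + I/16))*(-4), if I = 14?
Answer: -5365/46 ≈ -116.63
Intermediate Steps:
(37*(-2/23 + I/16))*(-4) = (37*(-2/23 + 14/16))*(-4) = (37*(-2*1/23 + 14*(1/16)))*(-4) = (37*(-2/23 + 7/8))*(-4) = (37*(145/184))*(-4) = (5365/184)*(-4) = -5365/46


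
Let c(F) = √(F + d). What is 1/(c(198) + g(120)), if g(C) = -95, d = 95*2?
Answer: -95/8637 - 2*√97/8637 ≈ -0.013280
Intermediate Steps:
d = 190
c(F) = √(190 + F) (c(F) = √(F + 190) = √(190 + F))
1/(c(198) + g(120)) = 1/(√(190 + 198) - 95) = 1/(√388 - 95) = 1/(2*√97 - 95) = 1/(-95 + 2*√97)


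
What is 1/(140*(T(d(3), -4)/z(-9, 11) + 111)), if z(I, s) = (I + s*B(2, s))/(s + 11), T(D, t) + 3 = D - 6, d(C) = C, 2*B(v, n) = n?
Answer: 103/1563660 ≈ 6.5871e-5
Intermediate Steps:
B(v, n) = n/2
T(D, t) = -9 + D (T(D, t) = -3 + (D - 6) = -3 + (-6 + D) = -9 + D)
z(I, s) = (I + s²/2)/(11 + s) (z(I, s) = (I + s*(s/2))/(s + 11) = (I + s²/2)/(11 + s))
1/(140*(T(d(3), -4)/z(-9, 11) + 111)) = 1/(140*((-9 + 3)/(((-9 + (½)*11²)/(11 + 11))) + 111)) = 1/(140*(-6*22/(-9 + (½)*121) + 111)) = 1/(140*(-6*22/(-9 + 121/2) + 111)) = 1/(140*(-6/((1/22)*(103/2)) + 111)) = 1/(140*(-6/103/44 + 111)) = 1/(140*(-6*44/103 + 111)) = 1/(140*(-264/103 + 111)) = 1/(140*(11169/103)) = 1/(1563660/103) = 103/1563660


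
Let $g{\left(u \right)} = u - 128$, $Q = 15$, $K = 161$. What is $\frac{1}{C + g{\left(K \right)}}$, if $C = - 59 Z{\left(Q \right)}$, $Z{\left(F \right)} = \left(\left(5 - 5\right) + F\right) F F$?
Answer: $- \frac{1}{199092} \approx -5.0228 \cdot 10^{-6}$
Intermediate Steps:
$g{\left(u \right)} = -128 + u$
$Z{\left(F \right)} = F^{3}$ ($Z{\left(F \right)} = \left(\left(5 - 5\right) + F\right) F^{2} = \left(0 + F\right) F^{2} = F F^{2} = F^{3}$)
$C = -199125$ ($C = - 59 \cdot 15^{3} = \left(-59\right) 3375 = -199125$)
$\frac{1}{C + g{\left(K \right)}} = \frac{1}{-199125 + \left(-128 + 161\right)} = \frac{1}{-199125 + 33} = \frac{1}{-199092} = - \frac{1}{199092}$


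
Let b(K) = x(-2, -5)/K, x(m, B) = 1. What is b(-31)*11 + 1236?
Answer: 38305/31 ≈ 1235.6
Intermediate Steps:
b(K) = 1/K
b(-31)*11 + 1236 = 11/(-31) + 1236 = -1/31*11 + 1236 = -11/31 + 1236 = 38305/31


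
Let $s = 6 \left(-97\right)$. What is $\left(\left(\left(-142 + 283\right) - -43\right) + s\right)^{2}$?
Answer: $158404$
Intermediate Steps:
$s = -582$
$\left(\left(\left(-142 + 283\right) - -43\right) + s\right)^{2} = \left(\left(\left(-142 + 283\right) - -43\right) - 582\right)^{2} = \left(\left(141 + 43\right) - 582\right)^{2} = \left(184 - 582\right)^{2} = \left(-398\right)^{2} = 158404$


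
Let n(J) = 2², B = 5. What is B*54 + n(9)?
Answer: 274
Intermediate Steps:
n(J) = 4
B*54 + n(9) = 5*54 + 4 = 270 + 4 = 274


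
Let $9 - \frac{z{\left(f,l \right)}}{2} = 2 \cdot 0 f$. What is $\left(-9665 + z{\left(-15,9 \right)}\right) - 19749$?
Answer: $-29396$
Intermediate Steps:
$z{\left(f,l \right)} = 18$ ($z{\left(f,l \right)} = 18 - 2 \cdot 2 \cdot 0 f = 18 - 2 \cdot 0 f = 18 - 0 = 18 + 0 = 18$)
$\left(-9665 + z{\left(-15,9 \right)}\right) - 19749 = \left(-9665 + 18\right) - 19749 = -9647 - 19749 = -29396$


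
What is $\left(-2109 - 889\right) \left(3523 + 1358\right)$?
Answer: $-14633238$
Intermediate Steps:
$\left(-2109 - 889\right) \left(3523 + 1358\right) = \left(-2998\right) 4881 = -14633238$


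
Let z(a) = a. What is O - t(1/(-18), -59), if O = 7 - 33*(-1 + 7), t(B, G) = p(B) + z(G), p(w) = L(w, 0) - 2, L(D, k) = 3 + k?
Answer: -133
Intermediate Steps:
p(w) = 1 (p(w) = (3 + 0) - 2 = 3 - 2 = 1)
t(B, G) = 1 + G
O = -191 (O = 7 - 33*6 = 7 - 198 = -191)
O - t(1/(-18), -59) = -191 - (1 - 59) = -191 - 1*(-58) = -191 + 58 = -133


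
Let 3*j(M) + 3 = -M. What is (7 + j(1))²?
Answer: 289/9 ≈ 32.111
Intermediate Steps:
j(M) = -1 - M/3 (j(M) = -1 + (-M)/3 = -1 - M/3)
(7 + j(1))² = (7 + (-1 - ⅓*1))² = (7 + (-1 - ⅓))² = (7 - 4/3)² = (17/3)² = 289/9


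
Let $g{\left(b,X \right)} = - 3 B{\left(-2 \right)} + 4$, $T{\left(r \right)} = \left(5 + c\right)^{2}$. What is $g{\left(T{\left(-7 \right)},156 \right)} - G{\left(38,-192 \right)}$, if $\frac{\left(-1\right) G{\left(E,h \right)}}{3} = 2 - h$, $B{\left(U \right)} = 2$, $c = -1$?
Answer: $580$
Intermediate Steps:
$T{\left(r \right)} = 16$ ($T{\left(r \right)} = \left(5 - 1\right)^{2} = 4^{2} = 16$)
$G{\left(E,h \right)} = -6 + 3 h$ ($G{\left(E,h \right)} = - 3 \left(2 - h\right) = -6 + 3 h$)
$g{\left(b,X \right)} = -2$ ($g{\left(b,X \right)} = \left(-3\right) 2 + 4 = -6 + 4 = -2$)
$g{\left(T{\left(-7 \right)},156 \right)} - G{\left(38,-192 \right)} = -2 - \left(-6 + 3 \left(-192\right)\right) = -2 - \left(-6 - 576\right) = -2 - -582 = -2 + 582 = 580$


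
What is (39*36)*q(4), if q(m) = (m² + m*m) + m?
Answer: 50544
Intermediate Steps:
q(m) = m + 2*m² (q(m) = (m² + m²) + m = 2*m² + m = m + 2*m²)
(39*36)*q(4) = (39*36)*(4*(1 + 2*4)) = 1404*(4*(1 + 8)) = 1404*(4*9) = 1404*36 = 50544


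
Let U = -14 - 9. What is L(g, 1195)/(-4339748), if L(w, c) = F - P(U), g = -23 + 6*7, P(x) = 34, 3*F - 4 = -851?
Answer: 949/13019244 ≈ 7.2892e-5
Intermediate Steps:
U = -23
F = -847/3 (F = 4/3 + (⅓)*(-851) = 4/3 - 851/3 = -847/3 ≈ -282.33)
g = 19 (g = -23 + 42 = 19)
L(w, c) = -949/3 (L(w, c) = -847/3 - 1*34 = -847/3 - 34 = -949/3)
L(g, 1195)/(-4339748) = -949/3/(-4339748) = -949/3*(-1/4339748) = 949/13019244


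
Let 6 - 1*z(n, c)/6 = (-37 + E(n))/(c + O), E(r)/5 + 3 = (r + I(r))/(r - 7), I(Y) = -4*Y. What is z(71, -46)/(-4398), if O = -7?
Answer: -15959/2486336 ≈ -0.0064187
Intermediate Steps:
E(r) = -15 - 15*r/(-7 + r) (E(r) = -15 + 5*((r - 4*r)/(r - 7)) = -15 + 5*((-3*r)/(-7 + r)) = -15 + 5*(-3*r/(-7 + r)) = -15 - 15*r/(-7 + r))
z(n, c) = 36 - 6*(-37 + 15*(7 - 2*n)/(-7 + n))/(-7 + c) (z(n, c) = 36 - 6*(-37 + 15*(7 - 2*n)/(-7 + n))/(c - 7) = 36 - 6*(-37 + 15*(7 - 2*n)/(-7 + n))/(-7 + c))
z(71, -46)/(-4398) = (6*(-105 + 30*71 - (-7 + 71)*(5 - 6*(-46)))/((-7 - 46)*(-7 + 71)))/(-4398) = (6*(-105 + 2130 - 1*64*(5 + 276))/(-53*64))*(-1/4398) = (6*(-1/53)*(1/64)*(-105 + 2130 - 1*64*281))*(-1/4398) = (6*(-1/53)*(1/64)*(-105 + 2130 - 17984))*(-1/4398) = (6*(-1/53)*(1/64)*(-15959))*(-1/4398) = (47877/1696)*(-1/4398) = -15959/2486336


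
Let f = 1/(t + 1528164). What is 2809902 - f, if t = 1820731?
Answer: 9410066758289/3348895 ≈ 2.8099e+6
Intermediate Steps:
f = 1/3348895 (f = 1/(1820731 + 1528164) = 1/3348895 ≈ 2.9861e-7)
2809902 - f = 2809902 - 1*1/3348895 = 2809902 - 1/3348895 = 9410066758289/3348895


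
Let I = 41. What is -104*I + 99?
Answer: -4165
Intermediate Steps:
-104*I + 99 = -104*41 + 99 = -4264 + 99 = -4165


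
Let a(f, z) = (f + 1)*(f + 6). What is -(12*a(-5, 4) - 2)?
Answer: 50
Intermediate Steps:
a(f, z) = (1 + f)*(6 + f)
-(12*a(-5, 4) - 2) = -(12*(6 + (-5)² + 7*(-5)) - 2) = -(12*(6 + 25 - 35) - 2) = -(12*(-4) - 2) = -(-48 - 2) = -1*(-50) = 50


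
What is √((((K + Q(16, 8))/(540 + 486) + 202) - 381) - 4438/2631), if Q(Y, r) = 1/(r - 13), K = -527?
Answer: I*√101880524102595/749835 ≈ 13.461*I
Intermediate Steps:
Q(Y, r) = 1/(-13 + r)
√((((K + Q(16, 8))/(540 + 486) + 202) - 381) - 4438/2631) = √((((-527 + 1/(-13 + 8))/(540 + 486) + 202) - 381) - 4438/2631) = √((((-527 + 1/(-5))/1026 + 202) - 381) - 4438*1/2631) = √((((-527 - ⅕)*(1/1026) + 202) - 381) - 4438/2631) = √(((-2636/5*1/1026 + 202) - 381) - 4438/2631) = √(((-1318/2565 + 202) - 381) - 4438/2631) = √((516812/2565 - 381) - 4438/2631) = √(-460453/2565 - 4438/2631) = √(-407611771/2249505) = I*√101880524102595/749835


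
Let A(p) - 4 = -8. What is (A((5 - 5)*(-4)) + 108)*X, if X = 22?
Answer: 2288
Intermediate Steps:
A(p) = -4 (A(p) = 4 - 8 = -4)
(A((5 - 5)*(-4)) + 108)*X = (-4 + 108)*22 = 104*22 = 2288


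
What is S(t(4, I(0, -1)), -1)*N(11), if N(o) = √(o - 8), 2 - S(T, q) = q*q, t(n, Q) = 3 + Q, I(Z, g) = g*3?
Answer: √3 ≈ 1.7320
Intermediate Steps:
I(Z, g) = 3*g
S(T, q) = 2 - q² (S(T, q) = 2 - q*q = 2 - q²)
N(o) = √(-8 + o)
S(t(4, I(0, -1)), -1)*N(11) = (2 - 1*(-1)²)*√(-8 + 11) = (2 - 1*1)*√3 = (2 - 1)*√3 = 1*√3 = √3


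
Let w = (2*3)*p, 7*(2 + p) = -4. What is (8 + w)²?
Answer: 2704/49 ≈ 55.184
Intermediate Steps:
p = -18/7 (p = -2 + (⅐)*(-4) = -2 - 4/7 = -18/7 ≈ -2.5714)
w = -108/7 (w = (2*3)*(-18/7) = 6*(-18/7) = -108/7 ≈ -15.429)
(8 + w)² = (8 - 108/7)² = (-52/7)² = 2704/49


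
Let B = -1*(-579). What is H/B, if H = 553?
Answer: 553/579 ≈ 0.95510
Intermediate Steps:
B = 579
H/B = 553/579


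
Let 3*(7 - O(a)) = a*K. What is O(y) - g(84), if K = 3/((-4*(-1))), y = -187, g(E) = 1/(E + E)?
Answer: 9029/168 ≈ 53.744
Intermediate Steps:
g(E) = 1/(2*E)
K = 3/4 ≈ 0.75000
O(a) = 7 - a/4 (O(a) = 7 - a*3/(3*4) = 7 - a/4)
O(y) - g(84) = (7 - 1/4*(-187)) - 1/(2*84) = (7 + 187/4) - 1/(2*84) = 215/4 - 1*1/168 = 215/4 - 1/168 = 9029/168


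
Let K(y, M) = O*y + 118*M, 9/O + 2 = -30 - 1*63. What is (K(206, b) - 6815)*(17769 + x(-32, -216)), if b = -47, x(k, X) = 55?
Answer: -20963679776/95 ≈ -2.2067e+8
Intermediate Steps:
O = -9/95 (O = 9/(-2 + (-30 - 1*63)) = 9/(-2 + (-30 - 63)) = 9/(-2 - 93) = 9/(-95) = 9*(-1/95) = -9/95 ≈ -0.094737)
K(y, M) = 118*M - 9*y/95 (K(y, M) = -9*y/95 + 118*M = 118*M - 9*y/95)
(K(206, b) - 6815)*(17769 + x(-32, -216)) = ((118*(-47) - 9/95*206) - 6815)*(17769 + 55) = ((-5546 - 1854/95) - 6815)*17824 = (-528724/95 - 6815)*17824 = -1176149/95*17824 = -20963679776/95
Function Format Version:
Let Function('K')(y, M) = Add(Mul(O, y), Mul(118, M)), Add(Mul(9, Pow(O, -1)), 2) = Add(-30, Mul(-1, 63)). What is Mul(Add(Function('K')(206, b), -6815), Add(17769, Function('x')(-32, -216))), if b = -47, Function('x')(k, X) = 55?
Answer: Rational(-20963679776, 95) ≈ -2.2067e+8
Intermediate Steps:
O = Rational(-9, 95) (O = Mul(9, Pow(Add(-2, Add(-30, Mul(-1, 63))), -1)) = Mul(9, Pow(Add(-2, Add(-30, -63)), -1)) = Mul(9, Pow(Add(-2, -93), -1)) = Mul(9, Pow(-95, -1)) = Mul(9, Rational(-1, 95)) = Rational(-9, 95) ≈ -0.094737)
Function('K')(y, M) = Add(Mul(118, M), Mul(Rational(-9, 95), y)) (Function('K')(y, M) = Add(Mul(Rational(-9, 95), y), Mul(118, M)) = Add(Mul(118, M), Mul(Rational(-9, 95), y)))
Mul(Add(Function('K')(206, b), -6815), Add(17769, Function('x')(-32, -216))) = Mul(Add(Add(Mul(118, -47), Mul(Rational(-9, 95), 206)), -6815), Add(17769, 55)) = Mul(Add(Add(-5546, Rational(-1854, 95)), -6815), 17824) = Mul(Add(Rational(-528724, 95), -6815), 17824) = Mul(Rational(-1176149, 95), 17824) = Rational(-20963679776, 95)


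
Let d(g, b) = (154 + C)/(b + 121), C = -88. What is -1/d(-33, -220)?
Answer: 3/2 ≈ 1.5000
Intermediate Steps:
d(g, b) = 66/(121 + b) (d(g, b) = (154 - 88)/(b + 121) = 66/(121 + b))
-1/d(-33, -220) = -1/(66/(121 - 220)) = -1/(66/(-99)) = -1/(66*(-1/99)) = -1/(-⅔) = -1*(-3/2) = 3/2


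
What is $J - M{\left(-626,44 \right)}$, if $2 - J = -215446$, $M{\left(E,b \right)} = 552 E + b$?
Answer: $560956$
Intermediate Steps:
$M{\left(E,b \right)} = b + 552 E$
$J = 215448$ ($J = 2 - -215446 = 2 + 215446 = 215448$)
$J - M{\left(-626,44 \right)} = 215448 - \left(44 + 552 \left(-626\right)\right) = 215448 - \left(44 - 345552\right) = 215448 - -345508 = 215448 + 345508 = 560956$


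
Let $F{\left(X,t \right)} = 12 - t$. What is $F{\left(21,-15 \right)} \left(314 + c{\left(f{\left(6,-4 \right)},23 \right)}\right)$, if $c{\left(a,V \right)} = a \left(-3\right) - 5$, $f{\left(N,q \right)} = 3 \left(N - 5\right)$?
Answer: $8100$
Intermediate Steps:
$f{\left(N,q \right)} = -15 + 3 N$ ($f{\left(N,q \right)} = 3 \left(-5 + N\right) = -15 + 3 N$)
$c{\left(a,V \right)} = -5 - 3 a$ ($c{\left(a,V \right)} = - 3 a - 5 = -5 - 3 a$)
$F{\left(21,-15 \right)} \left(314 + c{\left(f{\left(6,-4 \right)},23 \right)}\right) = \left(12 - -15\right) \left(314 - \left(5 + 3 \left(-15 + 3 \cdot 6\right)\right)\right) = \left(12 + 15\right) \left(314 - \left(5 + 3 \left(-15 + 18\right)\right)\right) = 27 \left(314 - 14\right) = 27 \cdot 300 = 8100$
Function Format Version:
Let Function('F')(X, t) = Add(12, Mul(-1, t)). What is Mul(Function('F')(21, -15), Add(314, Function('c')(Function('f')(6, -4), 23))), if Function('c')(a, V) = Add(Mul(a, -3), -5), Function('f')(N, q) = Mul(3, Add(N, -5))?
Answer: 8100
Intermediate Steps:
Function('f')(N, q) = Add(-15, Mul(3, N)) (Function('f')(N, q) = Mul(3, Add(-5, N)) = Add(-15, Mul(3, N)))
Function('c')(a, V) = Add(-5, Mul(-3, a)) (Function('c')(a, V) = Add(Mul(-3, a), -5) = Add(-5, Mul(-3, a)))
Mul(Function('F')(21, -15), Add(314, Function('c')(Function('f')(6, -4), 23))) = Mul(Add(12, Mul(-1, -15)), Add(314, Add(-5, Mul(-3, Add(-15, Mul(3, 6)))))) = Mul(Add(12, 15), Add(314, Add(-5, Mul(-3, Add(-15, 18))))) = Mul(27, Add(314, Add(-5, Mul(-3, 3)))) = Mul(27, Add(314, Add(-5, -9))) = Mul(27, Add(314, -14)) = Mul(27, 300) = 8100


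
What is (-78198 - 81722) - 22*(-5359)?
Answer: -42022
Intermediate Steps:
(-78198 - 81722) - 22*(-5359) = -159920 + 117898 = -42022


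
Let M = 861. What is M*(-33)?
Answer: -28413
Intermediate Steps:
M*(-33) = 861*(-33) = -28413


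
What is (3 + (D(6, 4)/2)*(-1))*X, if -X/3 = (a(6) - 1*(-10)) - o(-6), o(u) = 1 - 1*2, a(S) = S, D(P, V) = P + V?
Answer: 102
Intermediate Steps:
o(u) = -1 (o(u) = 1 - 2 = -1)
X = -51 (X = -3*((6 - 1*(-10)) - 1*(-1)) = -3*((6 + 10) + 1) = -3*(16 + 1) = -3*17 = -51)
(3 + (D(6, 4)/2)*(-1))*X = (3 + ((6 + 4)/2)*(-1))*(-51) = (3 + (10*(½))*(-1))*(-51) = (3 + 5*(-1))*(-51) = (3 - 5)*(-51) = -2*(-51) = 102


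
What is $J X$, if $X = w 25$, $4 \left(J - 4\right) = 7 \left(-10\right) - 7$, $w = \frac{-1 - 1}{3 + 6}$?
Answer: $\frac{1525}{18} \approx 84.722$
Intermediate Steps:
$w = - \frac{2}{9} \approx -0.22222$
$J = - \frac{61}{4}$ ($J = 4 + \frac{7 \left(-10\right) - 7}{4} = 4 + \frac{-70 - 7}{4} = 4 + \frac{1}{4} \left(-77\right) = 4 - \frac{77}{4} = - \frac{61}{4} \approx -15.25$)
$X = - \frac{50}{9}$ ($X = \left(- \frac{2}{9}\right) 25 = - \frac{50}{9} \approx -5.5556$)
$J X = \left(- \frac{61}{4}\right) \left(- \frac{50}{9}\right) = \frac{1525}{18}$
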